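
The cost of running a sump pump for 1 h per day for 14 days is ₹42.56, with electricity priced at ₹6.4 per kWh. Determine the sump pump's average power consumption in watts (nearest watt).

475 W

Energy = ₹42.56 ÷ ₹6.4/kWh = 6.65 kWh
Runtime = 1 h/day × 14 days = 14 h
Power = 6.65 kWh ÷ 14 h = 0.475 kW = 475 W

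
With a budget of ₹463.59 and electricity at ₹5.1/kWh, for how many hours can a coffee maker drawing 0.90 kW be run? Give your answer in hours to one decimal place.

Energy available = ₹463.59 ÷ ₹5.1/kWh = 90.9 kWh
Hours = 90.9 kWh ÷ 0.9 kW = 101.0 h

101.0 h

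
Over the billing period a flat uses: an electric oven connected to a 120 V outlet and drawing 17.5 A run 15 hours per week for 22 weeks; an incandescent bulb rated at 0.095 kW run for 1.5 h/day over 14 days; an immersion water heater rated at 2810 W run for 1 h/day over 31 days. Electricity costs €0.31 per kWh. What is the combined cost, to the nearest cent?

electric oven: Power = 17.5 A × 120 V = 2100 W = 2.1 kW
electric oven: Runtime = 15 h/week × 22 weeks = 330 h
electric oven: 2.1 kW × 330 h = 693 kWh
incandescent bulb: Runtime = 1.5 h/day × 14 days = 21 h
incandescent bulb: 0.095 kW × 21 h = 1.995 kWh
immersion water heater: Runtime = 1 h/day × 31 days = 31 h
immersion water heater: 2.81 kW × 31 h = 87.11 kWh
Total energy = 782.105 kWh
Cost = 782.105 × €0.31 = €242.45

€242.45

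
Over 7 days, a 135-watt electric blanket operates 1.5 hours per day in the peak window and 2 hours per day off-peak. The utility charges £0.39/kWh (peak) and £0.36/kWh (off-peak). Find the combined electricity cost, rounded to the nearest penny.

£1.23

Peak energy = 0.135 kW × 1.5 h × 7 = 1.4175 kWh
Off-peak energy = 0.135 kW × 2 h × 7 = 1.89 kWh
Cost = 1.4175 × £0.39 + 1.89 × £0.36 = £0.552825 + £0.6804 = £1.23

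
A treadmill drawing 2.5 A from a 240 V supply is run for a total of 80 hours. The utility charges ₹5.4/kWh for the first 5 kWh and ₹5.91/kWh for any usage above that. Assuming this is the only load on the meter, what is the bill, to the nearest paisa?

Power = 2.5 A × 240 V = 600 W = 0.6 kW
Energy = 0.6 kW × 80 h = 48 kWh
Tier 1 (0–5 kWh): 5 × ₹5.4 = ₹27
Above 5 kWh: 43 × ₹5.91 = ₹254.13
Bill = ₹281.13

₹281.13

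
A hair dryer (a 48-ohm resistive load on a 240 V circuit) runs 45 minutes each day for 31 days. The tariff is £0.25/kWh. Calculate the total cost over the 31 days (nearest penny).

Power = V²/R = 240²/48 = 1200 W = 1.2 kW
Runtime = 45 min × 31 = 1395 min = 23.25 h
Energy = 1.2 kW × 23.25 h = 27.9 kWh
Cost = 27.9 kWh × £0.25/kWh = £6.98

£6.98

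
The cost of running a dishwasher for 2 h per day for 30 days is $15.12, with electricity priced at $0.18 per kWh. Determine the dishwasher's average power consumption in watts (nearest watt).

Energy = $15.12 ÷ $0.18/kWh = 84 kWh
Runtime = 2 h/day × 30 days = 60 h
Power = 84 kWh ÷ 60 h = 1.4 kW = 1400 W

1400 W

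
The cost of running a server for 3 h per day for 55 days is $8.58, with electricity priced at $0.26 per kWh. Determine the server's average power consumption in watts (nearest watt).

Energy = $8.58 ÷ $0.26/kWh = 33 kWh
Runtime = 3 h/day × 55 days = 165 h
Power = 33 kWh ÷ 165 h = 0.2 kW = 200 W

200 W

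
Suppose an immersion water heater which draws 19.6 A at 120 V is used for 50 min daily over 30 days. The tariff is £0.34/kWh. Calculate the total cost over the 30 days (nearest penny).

Power = 19.6 A × 120 V = 2352 W = 2.352 kW
Runtime = 50 min × 30 = 1500 min = 25 h
Energy = 2.352 kW × 25 h = 58.8 kWh
Cost = 58.8 kWh × £0.34/kWh = £19.99

£19.99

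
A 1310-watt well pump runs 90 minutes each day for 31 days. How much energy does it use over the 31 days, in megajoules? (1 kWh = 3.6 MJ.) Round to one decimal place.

Runtime = 90 min × 31 = 2790 min = 46.5 h
Energy = 1.31 kW × 46.5 h = 60.915 kWh
= 60.915 × 3.6 MJ = 219.3 MJ

219.3 MJ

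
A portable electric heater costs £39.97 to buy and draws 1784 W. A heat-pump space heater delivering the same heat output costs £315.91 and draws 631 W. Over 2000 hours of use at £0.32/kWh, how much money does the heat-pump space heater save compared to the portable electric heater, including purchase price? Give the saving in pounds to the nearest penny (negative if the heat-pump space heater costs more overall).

£461.98

portable electric heater: £39.97 + (1784/1000) kW × 2000 h × £0.32 = £39.97 + £1141.76 = £1181.73
heat-pump space heater: £315.91 + (631/1000) kW × 2000 h × £0.32 = £315.91 + £403.84 = £719.75
Saving = £1181.73 − £719.75 = £461.98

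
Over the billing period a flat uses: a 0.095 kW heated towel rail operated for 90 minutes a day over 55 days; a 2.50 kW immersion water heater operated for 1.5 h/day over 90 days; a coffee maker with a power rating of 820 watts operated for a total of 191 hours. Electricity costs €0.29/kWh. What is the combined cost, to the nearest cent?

€145.57

heated towel rail: Runtime = 90 min × 55 = 4950 min = 82.5 h
heated towel rail: 0.095 kW × 82.5 h = 7.8375 kWh
immersion water heater: Runtime = 1.5 h/day × 90 days = 135 h
immersion water heater: 2.5 kW × 135 h = 337.5 kWh
coffee maker: 0.82 kW × 191 h = 156.62 kWh
Total energy = 501.9575 kWh
Cost = 501.9575 × €0.29 = €145.57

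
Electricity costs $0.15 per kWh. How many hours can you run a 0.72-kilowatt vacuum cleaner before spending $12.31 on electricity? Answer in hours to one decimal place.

114.0 h

Energy available = $12.31 ÷ $0.15/kWh = 82.0667 kWh
Hours = 82.0667 kWh ÷ 0.72 kW = 114.0 h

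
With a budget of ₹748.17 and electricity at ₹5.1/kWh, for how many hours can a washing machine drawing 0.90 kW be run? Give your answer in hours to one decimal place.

Energy available = ₹748.17 ÷ ₹5.1/kWh = 146.7 kWh
Hours = 146.7 kWh ÷ 0.9 kW = 163.0 h

163.0 h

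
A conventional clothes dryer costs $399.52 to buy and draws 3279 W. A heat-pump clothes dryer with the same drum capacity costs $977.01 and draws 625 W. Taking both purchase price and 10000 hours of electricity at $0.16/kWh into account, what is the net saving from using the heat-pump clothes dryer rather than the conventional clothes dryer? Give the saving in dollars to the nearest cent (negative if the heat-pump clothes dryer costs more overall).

conventional clothes dryer: $399.52 + (3279/1000) kW × 10000 h × $0.16 = $399.52 + $5246.4 = $5645.92
heat-pump clothes dryer: $977.01 + (625/1000) kW × 10000 h × $0.16 = $977.01 + $1000 = $1977.01
Saving = $5645.92 − $1977.01 = $3668.91

$3668.91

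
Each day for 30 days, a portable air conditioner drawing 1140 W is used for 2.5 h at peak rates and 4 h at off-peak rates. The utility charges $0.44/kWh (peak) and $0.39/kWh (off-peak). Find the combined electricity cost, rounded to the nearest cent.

Peak energy = 1.14 kW × 2.5 h × 30 = 85.5 kWh
Off-peak energy = 1.14 kW × 4 h × 30 = 136.8 kWh
Cost = 85.5 × $0.44 + 136.8 × $0.39 = $37.62 + $53.352 = $90.97

$90.97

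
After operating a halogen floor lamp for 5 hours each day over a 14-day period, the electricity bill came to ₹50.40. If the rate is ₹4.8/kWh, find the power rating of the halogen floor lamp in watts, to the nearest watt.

150 W

Energy = ₹50.40 ÷ ₹4.8/kWh = 10.5 kWh
Runtime = 5 h/day × 14 days = 70 h
Power = 10.5 kWh ÷ 70 h = 0.15 kW = 150 W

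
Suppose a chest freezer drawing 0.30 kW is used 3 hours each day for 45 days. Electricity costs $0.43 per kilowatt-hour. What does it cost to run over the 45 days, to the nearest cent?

$17.42

Runtime = 3 h/day × 45 days = 135 h
Energy = 0.3 kW × 135 h = 40.5 kWh
Cost = 40.5 kWh × $0.43/kWh = $17.42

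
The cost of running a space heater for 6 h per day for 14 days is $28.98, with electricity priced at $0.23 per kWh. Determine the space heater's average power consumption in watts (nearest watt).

1500 W

Energy = $28.98 ÷ $0.23/kWh = 126 kWh
Runtime = 6 h/day × 14 days = 84 h
Power = 126 kWh ÷ 84 h = 1.5 kW = 1500 W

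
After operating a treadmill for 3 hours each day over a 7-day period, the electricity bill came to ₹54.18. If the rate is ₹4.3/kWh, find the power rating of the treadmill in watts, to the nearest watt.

Energy = ₹54.18 ÷ ₹4.3/kWh = 12.6 kWh
Runtime = 3 h/day × 7 days = 21 h
Power = 12.6 kWh ÷ 21 h = 0.6 kW = 600 W

600 W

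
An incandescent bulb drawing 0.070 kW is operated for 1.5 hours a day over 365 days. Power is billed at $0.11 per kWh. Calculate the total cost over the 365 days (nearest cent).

$4.22

Runtime = 1.5 h/day × 365 days = 547.5 h
Energy = 0.07 kW × 547.5 h = 38.325 kWh
Cost = 38.325 kWh × $0.11/kWh = $4.22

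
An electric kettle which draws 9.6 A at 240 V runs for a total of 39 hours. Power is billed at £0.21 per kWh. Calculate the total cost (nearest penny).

£18.87

Power = 9.6 A × 240 V = 2304 W = 2.304 kW
Energy = 2.304 kW × 39 h = 89.856 kWh
Cost = 89.856 kWh × £0.21/kWh = £18.87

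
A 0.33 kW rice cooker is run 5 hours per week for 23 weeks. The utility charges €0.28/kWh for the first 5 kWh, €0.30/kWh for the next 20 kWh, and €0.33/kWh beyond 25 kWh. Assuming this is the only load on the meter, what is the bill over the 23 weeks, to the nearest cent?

Runtime = 5 h/week × 23 weeks = 115 h
Energy = 0.33 kW × 115 h = 37.95 kWh
Tier 1 (0–5 kWh): 5 × €0.28 = €1.4
Tier 2 (5–25 kWh): 20 × €0.30 = €6
Above 25 kWh: 12.95 × €0.33 = €4.2735
Bill = €11.67

€11.67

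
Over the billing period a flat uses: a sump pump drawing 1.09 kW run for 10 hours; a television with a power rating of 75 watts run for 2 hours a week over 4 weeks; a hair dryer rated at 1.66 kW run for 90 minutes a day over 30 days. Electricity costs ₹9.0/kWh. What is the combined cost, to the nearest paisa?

sump pump: 1.09 kW × 10 h = 10.9 kWh
television: Runtime = 2 h/week × 4 weeks = 8 h
television: 0.075 kW × 8 h = 0.6 kWh
hair dryer: Runtime = 90 min × 30 = 2700 min = 45 h
hair dryer: 1.66 kW × 45 h = 74.7 kWh
Total energy = 86.2 kWh
Cost = 86.2 × ₹9.0 = ₹775.80

₹775.80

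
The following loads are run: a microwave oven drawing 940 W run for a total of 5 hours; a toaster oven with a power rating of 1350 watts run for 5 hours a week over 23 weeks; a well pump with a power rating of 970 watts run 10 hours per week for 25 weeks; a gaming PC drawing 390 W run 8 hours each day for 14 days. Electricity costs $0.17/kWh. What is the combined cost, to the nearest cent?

microwave oven: 0.94 kW × 5 h = 4.7 kWh
toaster oven: Runtime = 5 h/week × 23 weeks = 115 h
toaster oven: 1.35 kW × 115 h = 155.25 kWh
well pump: Runtime = 10 h/week × 25 weeks = 250 h
well pump: 0.97 kW × 250 h = 242.5 kWh
gaming PC: Runtime = 8 h/day × 14 days = 112 h
gaming PC: 0.39 kW × 112 h = 43.68 kWh
Total energy = 446.13 kWh
Cost = 446.13 × $0.17 = $75.84

$75.84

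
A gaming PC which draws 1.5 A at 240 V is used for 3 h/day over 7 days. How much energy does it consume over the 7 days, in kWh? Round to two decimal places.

Power = 1.5 A × 240 V = 360 W = 0.36 kW
Runtime = 3 h/day × 7 days = 21 h
Energy = 0.36 kW × 21 h = 7.56 kWh

7.56 kWh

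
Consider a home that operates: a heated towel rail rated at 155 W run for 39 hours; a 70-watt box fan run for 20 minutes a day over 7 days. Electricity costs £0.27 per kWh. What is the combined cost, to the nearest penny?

heated towel rail: 0.155 kW × 39 h = 6.045 kWh
box fan: Runtime = 20 min × 7 = 140 min = 2.333333… h
box fan: 0.07 kW × 2.333333… h = 0.163333… kWh
Total energy = 6.208333… kWh
Cost = 6.208333… × £0.27 = £1.68

£1.68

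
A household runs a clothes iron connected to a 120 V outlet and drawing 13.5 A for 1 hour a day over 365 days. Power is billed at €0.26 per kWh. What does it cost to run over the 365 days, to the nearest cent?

€153.74

Power = 13.5 A × 120 V = 1620 W = 1.62 kW
Runtime = 1 h/day × 365 days = 365 h
Energy = 1.62 kW × 365 h = 591.3 kWh
Cost = 591.3 kWh × €0.26/kWh = €153.74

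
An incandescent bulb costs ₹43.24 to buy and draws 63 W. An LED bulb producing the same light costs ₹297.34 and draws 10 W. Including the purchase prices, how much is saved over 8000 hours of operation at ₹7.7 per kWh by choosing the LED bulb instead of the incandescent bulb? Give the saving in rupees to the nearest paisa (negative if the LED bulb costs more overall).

₹3010.70

incandescent bulb: ₹43.24 + (63/1000) kW × 8000 h × ₹7.7 = ₹43.24 + ₹3880.8 = ₹3924.04
LED bulb: ₹297.34 + (10/1000) kW × 8000 h × ₹7.7 = ₹297.34 + ₹616 = ₹913.34
Saving = ₹3924.04 − ₹913.34 = ₹3010.7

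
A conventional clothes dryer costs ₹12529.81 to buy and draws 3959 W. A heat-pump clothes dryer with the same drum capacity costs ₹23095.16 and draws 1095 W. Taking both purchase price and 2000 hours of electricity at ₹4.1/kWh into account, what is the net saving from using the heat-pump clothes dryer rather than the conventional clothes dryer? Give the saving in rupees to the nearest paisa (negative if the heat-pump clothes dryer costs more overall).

conventional clothes dryer: ₹12529.81 + (3959/1000) kW × 2000 h × ₹4.1 = ₹12529.81 + ₹32463.8 = ₹44993.61
heat-pump clothes dryer: ₹23095.16 + (1095/1000) kW × 2000 h × ₹4.1 = ₹23095.16 + ₹8979 = ₹32074.16
Saving = ₹44993.61 − ₹32074.16 = ₹12919.45

₹12919.45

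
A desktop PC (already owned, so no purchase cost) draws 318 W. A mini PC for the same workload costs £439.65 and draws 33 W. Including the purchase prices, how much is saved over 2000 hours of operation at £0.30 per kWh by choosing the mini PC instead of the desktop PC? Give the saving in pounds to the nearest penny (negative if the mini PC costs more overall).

-£268.65

desktop PC: £0.00 + (318/1000) kW × 2000 h × £0.30 = £0.00 + £190.8 = £190.8
mini PC: £439.65 + (33/1000) kW × 2000 h × £0.30 = £439.65 + £19.8 = £459.45
Saving = £190.8 − £459.45 = −£268.65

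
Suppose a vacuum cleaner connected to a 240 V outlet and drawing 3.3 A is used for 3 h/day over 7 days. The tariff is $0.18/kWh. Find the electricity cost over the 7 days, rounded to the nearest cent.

$2.99

Power = 3.3 A × 240 V = 792 W = 0.792 kW
Runtime = 3 h/day × 7 days = 21 h
Energy = 0.792 kW × 21 h = 16.632 kWh
Cost = 16.632 kWh × $0.18/kWh = $2.99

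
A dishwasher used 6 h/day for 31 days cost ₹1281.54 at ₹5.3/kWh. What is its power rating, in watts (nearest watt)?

1300 W

Energy = ₹1281.54 ÷ ₹5.3/kWh = 241.8 kWh
Runtime = 6 h/day × 31 days = 186 h
Power = 241.8 kWh ÷ 186 h = 1.3 kW = 1300 W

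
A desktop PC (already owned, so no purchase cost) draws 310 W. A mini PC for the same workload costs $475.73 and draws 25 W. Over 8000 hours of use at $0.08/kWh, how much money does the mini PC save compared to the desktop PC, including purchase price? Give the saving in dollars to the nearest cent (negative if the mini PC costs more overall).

-$293.33

desktop PC: $0.00 + (310/1000) kW × 8000 h × $0.08 = $0.00 + $198.4 = $198.4
mini PC: $475.73 + (25/1000) kW × 8000 h × $0.08 = $475.73 + $16 = $491.73
Saving = $198.4 − $491.73 = −$293.33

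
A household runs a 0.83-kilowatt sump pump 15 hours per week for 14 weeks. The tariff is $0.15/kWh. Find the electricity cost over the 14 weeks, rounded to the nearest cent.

$26.15

Runtime = 15 h/week × 14 weeks = 210 h
Energy = 0.83 kW × 210 h = 174.3 kWh
Cost = 174.3 kWh × $0.15/kWh = $26.15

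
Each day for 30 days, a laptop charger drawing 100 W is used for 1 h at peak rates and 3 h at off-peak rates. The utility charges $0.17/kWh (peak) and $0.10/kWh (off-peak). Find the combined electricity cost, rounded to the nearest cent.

Peak energy = 0.1 kW × 1 h × 30 = 3 kWh
Off-peak energy = 0.1 kW × 3 h × 30 = 9 kWh
Cost = 3 × $0.17 + 9 × $0.10 = $0.51 + $0.9 = $1.41

$1.41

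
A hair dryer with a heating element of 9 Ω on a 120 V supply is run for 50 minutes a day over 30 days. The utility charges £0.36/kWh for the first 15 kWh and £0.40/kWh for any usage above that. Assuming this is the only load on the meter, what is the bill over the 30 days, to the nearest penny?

£15.40

Power = V²/R = 120²/9 = 1600 W = 1.6 kW
Runtime = 50 min × 30 = 1500 min = 25 h
Energy = 1.6 kW × 25 h = 40 kWh
Tier 1 (0–15 kWh): 15 × £0.36 = £5.4
Above 15 kWh: 25 × £0.40 = £10
Bill = £15.40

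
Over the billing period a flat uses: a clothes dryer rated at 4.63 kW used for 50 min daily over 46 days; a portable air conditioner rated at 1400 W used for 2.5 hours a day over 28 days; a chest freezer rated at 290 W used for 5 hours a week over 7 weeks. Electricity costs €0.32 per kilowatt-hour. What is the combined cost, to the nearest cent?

clothes dryer: Runtime = 50 min × 46 = 2300 min = 38.333333… h
clothes dryer: 4.63 kW × 38.333333… h = 177.483333… kWh
portable air conditioner: Runtime = 2.5 h/day × 28 days = 70 h
portable air conditioner: 1.4 kW × 70 h = 98 kWh
chest freezer: Runtime = 5 h/week × 7 weeks = 35 h
chest freezer: 0.29 kW × 35 h = 10.15 kWh
Total energy = 285.633333… kWh
Cost = 285.633333… × €0.32 = €91.40

€91.40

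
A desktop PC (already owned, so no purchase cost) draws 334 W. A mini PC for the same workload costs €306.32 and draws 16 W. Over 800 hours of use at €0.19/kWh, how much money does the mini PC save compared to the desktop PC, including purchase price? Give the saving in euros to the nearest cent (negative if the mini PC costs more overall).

desktop PC: €0.00 + (334/1000) kW × 800 h × €0.19 = €0.00 + €50.768 = €50.768
mini PC: €306.32 + (16/1000) kW × 800 h × €0.19 = €306.32 + €2.432 = €308.752
Saving = €50.768 − €308.752 = −€257.984 → -€257.98

-€257.98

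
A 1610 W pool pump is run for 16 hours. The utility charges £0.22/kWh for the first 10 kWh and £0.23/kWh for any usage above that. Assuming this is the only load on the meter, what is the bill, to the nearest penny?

£5.82

Energy = 1.61 kW × 16 h = 25.76 kWh
Tier 1 (0–10 kWh): 10 × £0.22 = £2.2
Above 10 kWh: 15.76 × £0.23 = £3.6248
Bill = £5.82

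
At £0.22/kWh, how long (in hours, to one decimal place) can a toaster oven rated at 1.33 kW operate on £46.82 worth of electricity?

160.0 h

Energy available = £46.82 ÷ £0.22/kWh = 212.8182 kWh
Hours = 212.8182 kWh ÷ 1.33 kW = 160.0 h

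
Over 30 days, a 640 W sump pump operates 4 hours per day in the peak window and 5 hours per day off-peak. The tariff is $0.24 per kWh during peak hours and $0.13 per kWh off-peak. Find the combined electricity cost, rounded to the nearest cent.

$30.91

Peak energy = 0.64 kW × 4 h × 30 = 76.8 kWh
Off-peak energy = 0.64 kW × 5 h × 30 = 96 kWh
Cost = 76.8 × $0.24 + 96 × $0.13 = $18.432 + $12.48 = $30.91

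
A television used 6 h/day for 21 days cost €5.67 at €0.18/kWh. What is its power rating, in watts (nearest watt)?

Energy = €5.67 ÷ €0.18/kWh = 31.5 kWh
Runtime = 6 h/day × 21 days = 126 h
Power = 31.5 kWh ÷ 126 h = 0.25 kW = 250 W

250 W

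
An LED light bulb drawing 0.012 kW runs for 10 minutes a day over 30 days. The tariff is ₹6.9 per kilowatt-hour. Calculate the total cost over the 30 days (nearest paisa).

Runtime = 10 min × 30 = 300 min = 5 h
Energy = 0.012 kW × 5 h = 0.06 kWh
Cost = 0.06 kWh × ₹6.9/kWh = ₹0.41

₹0.41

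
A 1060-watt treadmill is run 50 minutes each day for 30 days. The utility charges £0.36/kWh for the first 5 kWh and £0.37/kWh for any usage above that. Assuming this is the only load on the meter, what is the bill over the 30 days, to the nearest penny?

Runtime = 50 min × 30 = 1500 min = 25 h
Energy = 1.06 kW × 25 h = 26.5 kWh
Tier 1 (0–5 kWh): 5 × £0.36 = £1.8
Above 5 kWh: 21.5 × £0.37 = £7.955
Bill = £9.76

£9.76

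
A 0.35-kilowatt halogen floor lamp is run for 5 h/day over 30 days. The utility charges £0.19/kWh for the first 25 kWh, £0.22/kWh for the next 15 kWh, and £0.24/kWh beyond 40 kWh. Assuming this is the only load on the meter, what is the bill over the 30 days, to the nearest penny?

Runtime = 5 h/day × 30 days = 150 h
Energy = 0.35 kW × 150 h = 52.5 kWh
Tier 1 (0–25 kWh): 25 × £0.19 = £4.75
Tier 2 (25–40 kWh): 15 × £0.22 = £3.3
Above 40 kWh: 12.5 × £0.24 = £3
Bill = £11.05

£11.05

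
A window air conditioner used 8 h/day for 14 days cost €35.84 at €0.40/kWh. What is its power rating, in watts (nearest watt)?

800 W

Energy = €35.84 ÷ €0.40/kWh = 89.6 kWh
Runtime = 8 h/day × 14 days = 112 h
Power = 89.6 kWh ÷ 112 h = 0.8 kW = 800 W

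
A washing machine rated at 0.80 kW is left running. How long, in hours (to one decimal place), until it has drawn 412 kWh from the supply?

Hours = 412 kWh ÷ 0.8 kW = 515.0 h

515.0 h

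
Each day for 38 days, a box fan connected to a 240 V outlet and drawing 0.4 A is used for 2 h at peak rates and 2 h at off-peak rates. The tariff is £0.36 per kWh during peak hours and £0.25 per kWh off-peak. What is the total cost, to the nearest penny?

Power = 0.4 A × 240 V = 96 W = 0.096 kW
Peak energy = 0.096 kW × 2 h × 38 = 7.296 kWh
Off-peak energy = 0.096 kW × 2 h × 38 = 7.296 kWh
Cost = 7.296 × £0.36 + 7.296 × £0.25 = £2.62656 + £1.824 = £4.45

£4.45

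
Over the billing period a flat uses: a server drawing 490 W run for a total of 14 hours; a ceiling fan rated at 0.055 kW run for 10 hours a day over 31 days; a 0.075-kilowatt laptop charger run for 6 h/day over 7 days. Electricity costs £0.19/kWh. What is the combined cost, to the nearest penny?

£5.14

server: 0.49 kW × 14 h = 6.86 kWh
ceiling fan: Runtime = 10 h/day × 31 days = 310 h
ceiling fan: 0.055 kW × 310 h = 17.05 kWh
laptop charger: Runtime = 6 h/day × 7 days = 42 h
laptop charger: 0.075 kW × 42 h = 3.15 kWh
Total energy = 27.06 kWh
Cost = 27.06 × £0.19 = £5.14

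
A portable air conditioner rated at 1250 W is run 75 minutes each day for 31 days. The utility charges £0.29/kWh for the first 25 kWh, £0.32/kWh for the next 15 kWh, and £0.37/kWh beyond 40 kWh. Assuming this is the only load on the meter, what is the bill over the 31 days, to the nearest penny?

Runtime = 75 min × 31 = 2325 min = 38.75 h
Energy = 1.25 kW × 38.75 h = 48.4375 kWh
Tier 1 (0–25 kWh): 25 × £0.29 = £7.25
Tier 2 (25–40 kWh): 15 × £0.32 = £4.8
Above 40 kWh: 8.4375 × £0.37 = £3.121875
Bill = £15.17

£15.17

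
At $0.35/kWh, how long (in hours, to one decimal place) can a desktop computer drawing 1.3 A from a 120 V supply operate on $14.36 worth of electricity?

Power = 1.3 A × 120 V = 156 W = 0.156 kW
Energy available = $14.36 ÷ $0.35/kWh = 41.0286 kWh
Hours = 41.0286 kWh ÷ 0.156 kW = 263.0 h

263.0 h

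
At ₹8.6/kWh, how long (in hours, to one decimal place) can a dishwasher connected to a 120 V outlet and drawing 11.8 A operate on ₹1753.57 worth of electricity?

Power = 11.8 A × 120 V = 1416 W = 1.416 kW
Energy available = ₹1753.57 ÷ ₹8.6/kWh = 203.9035 kWh
Hours = 203.9035 kWh ÷ 1.416 kW = 144.0 h

144.0 h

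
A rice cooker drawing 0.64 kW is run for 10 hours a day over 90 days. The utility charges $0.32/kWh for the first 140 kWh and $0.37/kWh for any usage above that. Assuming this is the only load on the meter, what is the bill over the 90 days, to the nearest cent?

$206.12

Runtime = 10 h/day × 90 days = 900 h
Energy = 0.64 kW × 900 h = 576 kWh
Tier 1 (0–140 kWh): 140 × $0.32 = $44.8
Above 140 kWh: 436 × $0.37 = $161.32
Bill = $206.12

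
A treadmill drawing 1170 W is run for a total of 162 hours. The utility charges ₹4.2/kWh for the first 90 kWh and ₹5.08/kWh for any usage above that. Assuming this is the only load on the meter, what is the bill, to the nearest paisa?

Energy = 1.17 kW × 162 h = 189.54 kWh
Tier 1 (0–90 kWh): 90 × ₹4.2 = ₹378
Above 90 kWh: 99.54 × ₹5.08 = ₹505.6632
Bill = ₹883.66

₹883.66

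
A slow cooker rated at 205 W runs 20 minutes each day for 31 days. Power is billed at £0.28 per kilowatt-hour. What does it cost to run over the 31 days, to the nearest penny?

Runtime = 20 min × 31 = 620 min = 10.333333… h
Energy = 0.205 kW × 10.333333… h = 2.118333… kWh
Cost = 2.118333… kWh × £0.28/kWh = £0.59

£0.59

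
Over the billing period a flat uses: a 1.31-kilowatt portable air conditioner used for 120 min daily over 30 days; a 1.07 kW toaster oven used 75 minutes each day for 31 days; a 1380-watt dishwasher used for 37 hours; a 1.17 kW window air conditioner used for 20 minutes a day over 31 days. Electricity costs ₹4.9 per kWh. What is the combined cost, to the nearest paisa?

₹897.74

portable air conditioner: Runtime = 120 min × 30 = 3600 min = 60 h
portable air conditioner: 1.31 kW × 60 h = 78.6 kWh
toaster oven: Runtime = 75 min × 31 = 2325 min = 38.75 h
toaster oven: 1.07 kW × 38.75 h = 41.4625 kWh
dishwasher: 1.38 kW × 37 h = 51.06 kWh
window air conditioner: Runtime = 20 min × 31 = 620 min = 10.333333… h
window air conditioner: 1.17 kW × 10.333333… h = 12.09 kWh
Total energy = 183.2125 kWh
Cost = 183.2125 × ₹4.9 = ₹897.74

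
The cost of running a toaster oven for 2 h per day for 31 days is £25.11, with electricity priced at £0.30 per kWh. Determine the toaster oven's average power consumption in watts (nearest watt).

1350 W

Energy = £25.11 ÷ £0.30/kWh = 83.7 kWh
Runtime = 2 h/day × 31 days = 62 h
Power = 83.7 kWh ÷ 62 h = 1.35 kW = 1350 W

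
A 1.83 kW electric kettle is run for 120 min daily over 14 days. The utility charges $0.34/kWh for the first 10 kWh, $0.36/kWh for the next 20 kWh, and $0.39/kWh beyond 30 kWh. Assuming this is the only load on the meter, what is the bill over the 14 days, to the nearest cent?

Runtime = 120 min × 14 = 1680 min = 28 h
Energy = 1.83 kW × 28 h = 51.24 kWh
Tier 1 (0–10 kWh): 10 × $0.34 = $3.4
Tier 2 (10–30 kWh): 20 × $0.36 = $7.2
Above 30 kWh: 21.24 × $0.39 = $8.2836
Bill = $18.88

$18.88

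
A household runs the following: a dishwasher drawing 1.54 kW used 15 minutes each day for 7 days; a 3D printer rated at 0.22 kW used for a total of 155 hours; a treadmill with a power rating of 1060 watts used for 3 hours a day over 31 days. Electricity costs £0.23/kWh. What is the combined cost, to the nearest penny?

£31.14

dishwasher: Runtime = 15 min × 7 = 105 min = 1.75 h
dishwasher: 1.54 kW × 1.75 h = 2.695 kWh
3D printer: 0.22 kW × 155 h = 34.1 kWh
treadmill: Runtime = 3 h/day × 31 days = 93 h
treadmill: 1.06 kW × 93 h = 98.58 kWh
Total energy = 135.375 kWh
Cost = 135.375 × £0.23 = £31.14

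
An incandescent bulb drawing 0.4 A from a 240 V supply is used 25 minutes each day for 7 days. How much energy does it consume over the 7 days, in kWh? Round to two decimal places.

Power = 0.4 A × 240 V = 96 W = 0.096 kW
Runtime = 25 min × 7 = 175 min = 2.916666… h
Energy = 0.096 kW × 2.916666… h = 0.28 kWh

0.28 kWh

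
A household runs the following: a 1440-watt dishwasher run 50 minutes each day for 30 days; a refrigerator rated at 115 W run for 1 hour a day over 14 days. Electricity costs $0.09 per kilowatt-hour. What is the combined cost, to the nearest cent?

$3.38

dishwasher: Runtime = 50 min × 30 = 1500 min = 25 h
dishwasher: 1.44 kW × 25 h = 36 kWh
refrigerator: Runtime = 1 h/day × 14 days = 14 h
refrigerator: 0.115 kW × 14 h = 1.61 kWh
Total energy = 37.61 kWh
Cost = 37.61 × $0.09 = $3.38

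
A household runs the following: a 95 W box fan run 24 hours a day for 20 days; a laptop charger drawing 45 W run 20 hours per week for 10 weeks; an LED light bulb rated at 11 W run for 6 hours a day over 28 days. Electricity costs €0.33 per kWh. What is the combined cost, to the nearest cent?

box fan: Runtime = 24 h × 20 = 480 h
box fan: 0.095 kW × 480 h = 45.6 kWh
laptop charger: Runtime = 20 h/week × 10 weeks = 200 h
laptop charger: 0.045 kW × 200 h = 9 kWh
LED light bulb: Runtime = 6 h/day × 28 days = 168 h
LED light bulb: 0.011 kW × 168 h = 1.848 kWh
Total energy = 56.448 kWh
Cost = 56.448 × €0.33 = €18.63

€18.63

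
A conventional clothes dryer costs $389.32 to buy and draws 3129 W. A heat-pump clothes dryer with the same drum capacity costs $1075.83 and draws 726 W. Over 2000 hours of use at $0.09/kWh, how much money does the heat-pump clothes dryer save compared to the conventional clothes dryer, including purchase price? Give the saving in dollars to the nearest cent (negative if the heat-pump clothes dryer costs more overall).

conventional clothes dryer: $389.32 + (3129/1000) kW × 2000 h × $0.09 = $389.32 + $563.22 = $952.54
heat-pump clothes dryer: $1075.83 + (726/1000) kW × 2000 h × $0.09 = $1075.83 + $130.68 = $1206.51
Saving = $952.54 − $1206.51 = −$253.97

-$253.97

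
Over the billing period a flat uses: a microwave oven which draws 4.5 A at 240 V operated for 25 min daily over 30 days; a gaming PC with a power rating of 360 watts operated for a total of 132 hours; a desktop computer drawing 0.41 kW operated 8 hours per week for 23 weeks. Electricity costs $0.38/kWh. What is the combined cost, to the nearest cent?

$51.85

microwave oven: Power = 4.5 A × 240 V = 1080 W = 1.08 kW
microwave oven: Runtime = 25 min × 30 = 750 min = 12.5 h
microwave oven: 1.08 kW × 12.5 h = 13.5 kWh
gaming PC: 0.36 kW × 132 h = 47.52 kWh
desktop computer: Runtime = 8 h/week × 23 weeks = 184 h
desktop computer: 0.41 kW × 184 h = 75.44 kWh
Total energy = 136.46 kWh
Cost = 136.46 × $0.38 = $51.85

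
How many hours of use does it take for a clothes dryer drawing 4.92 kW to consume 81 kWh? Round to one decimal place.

16.5 h

Hours = 81 kWh ÷ 4.92 kW = 16.5 h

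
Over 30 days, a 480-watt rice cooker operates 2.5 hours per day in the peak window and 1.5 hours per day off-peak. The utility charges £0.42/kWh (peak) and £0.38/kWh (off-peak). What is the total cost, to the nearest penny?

£23.33

Peak energy = 0.48 kW × 2.5 h × 30 = 36 kWh
Off-peak energy = 0.48 kW × 1.5 h × 30 = 21.6 kWh
Cost = 36 × £0.42 + 21.6 × £0.38 = £15.12 + £8.208 = £23.33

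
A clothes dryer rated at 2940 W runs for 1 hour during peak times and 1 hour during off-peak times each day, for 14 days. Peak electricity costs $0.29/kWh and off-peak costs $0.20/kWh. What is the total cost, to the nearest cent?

Peak energy = 2.94 kW × 1 h × 14 = 41.16 kWh
Off-peak energy = 2.94 kW × 1 h × 14 = 41.16 kWh
Cost = 41.16 × $0.29 + 41.16 × $0.20 = $11.9364 + $8.232 = $20.17

$20.17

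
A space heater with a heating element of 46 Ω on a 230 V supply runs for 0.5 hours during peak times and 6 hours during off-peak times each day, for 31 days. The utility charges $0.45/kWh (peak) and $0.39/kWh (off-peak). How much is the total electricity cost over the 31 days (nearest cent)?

Power = V²/R = 230²/46 = 1150 W = 1.15 kW
Peak energy = 1.15 kW × 0.5 h × 31 = 17.825 kWh
Off-peak energy = 1.15 kW × 6 h × 31 = 213.9 kWh
Cost = 17.825 × $0.45 + 213.9 × $0.39 = $8.02125 + $83.421 = $91.44

$91.44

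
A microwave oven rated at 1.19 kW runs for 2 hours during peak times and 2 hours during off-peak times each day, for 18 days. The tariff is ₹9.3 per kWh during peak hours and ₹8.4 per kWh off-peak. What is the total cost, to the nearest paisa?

Peak energy = 1.19 kW × 2 h × 18 = 42.84 kWh
Off-peak energy = 1.19 kW × 2 h × 18 = 42.84 kWh
Cost = 42.84 × ₹9.3 + 42.84 × ₹8.4 = ₹398.412 + ₹359.856 = ₹758.27

₹758.27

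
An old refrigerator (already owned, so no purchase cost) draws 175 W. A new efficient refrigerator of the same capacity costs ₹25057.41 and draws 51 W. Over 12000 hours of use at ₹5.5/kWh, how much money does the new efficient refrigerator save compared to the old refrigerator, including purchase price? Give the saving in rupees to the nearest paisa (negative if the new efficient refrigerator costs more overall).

old refrigerator: ₹0.00 + (175/1000) kW × 12000 h × ₹5.5 = ₹0.00 + ₹11550 = ₹11550
new efficient refrigerator: ₹25057.41 + (51/1000) kW × 12000 h × ₹5.5 = ₹25057.41 + ₹3366 = ₹28423.41
Saving = ₹11550 − ₹28423.41 = −₹16873.41

-₹16873.41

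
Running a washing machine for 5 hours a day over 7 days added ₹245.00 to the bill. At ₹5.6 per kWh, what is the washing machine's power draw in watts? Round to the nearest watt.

1250 W

Energy = ₹245.00 ÷ ₹5.6/kWh = 43.75 kWh
Runtime = 5 h/day × 7 days = 35 h
Power = 43.75 kWh ÷ 35 h = 1.25 kW = 1250 W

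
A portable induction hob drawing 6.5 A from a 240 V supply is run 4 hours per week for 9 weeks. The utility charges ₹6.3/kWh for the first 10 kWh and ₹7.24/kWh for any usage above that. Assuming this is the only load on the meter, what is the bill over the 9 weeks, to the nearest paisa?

Power = 6.5 A × 240 V = 1560 W = 1.56 kW
Runtime = 4 h/week × 9 weeks = 36 h
Energy = 1.56 kW × 36 h = 56.16 kWh
Tier 1 (0–10 kWh): 10 × ₹6.3 = ₹63
Above 10 kWh: 46.16 × ₹7.24 = ₹334.1984
Bill = ₹397.20

₹397.20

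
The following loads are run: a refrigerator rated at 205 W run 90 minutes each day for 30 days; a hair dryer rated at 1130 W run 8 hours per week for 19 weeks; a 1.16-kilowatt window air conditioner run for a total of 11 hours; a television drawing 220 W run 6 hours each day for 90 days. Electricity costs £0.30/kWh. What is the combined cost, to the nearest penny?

refrigerator: Runtime = 90 min × 30 = 2700 min = 45 h
refrigerator: 0.205 kW × 45 h = 9.225 kWh
hair dryer: Runtime = 8 h/week × 19 weeks = 152 h
hair dryer: 1.13 kW × 152 h = 171.76 kWh
window air conditioner: 1.16 kW × 11 h = 12.76 kWh
television: Runtime = 6 h/day × 90 days = 540 h
television: 0.22 kW × 540 h = 118.8 kWh
Total energy = 312.545 kWh
Cost = 312.545 × £0.30 = £93.76

£93.76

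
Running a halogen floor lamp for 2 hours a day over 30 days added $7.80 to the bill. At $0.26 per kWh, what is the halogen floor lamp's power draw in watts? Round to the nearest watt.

Energy = $7.80 ÷ $0.26/kWh = 30 kWh
Runtime = 2 h/day × 30 days = 60 h
Power = 30 kWh ÷ 60 h = 0.5 kW = 500 W

500 W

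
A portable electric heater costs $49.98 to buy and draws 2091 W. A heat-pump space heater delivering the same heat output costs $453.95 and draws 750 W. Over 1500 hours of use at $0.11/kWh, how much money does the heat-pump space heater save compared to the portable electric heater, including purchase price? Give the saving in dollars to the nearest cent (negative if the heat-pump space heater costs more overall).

portable electric heater: $49.98 + (2091/1000) kW × 1500 h × $0.11 = $49.98 + $345.015 = $394.995
heat-pump space heater: $453.95 + (750/1000) kW × 1500 h × $0.11 = $453.95 + $123.75 = $577.7
Saving = $394.995 − $577.7 = −$182.705 → -$182.71

-$182.71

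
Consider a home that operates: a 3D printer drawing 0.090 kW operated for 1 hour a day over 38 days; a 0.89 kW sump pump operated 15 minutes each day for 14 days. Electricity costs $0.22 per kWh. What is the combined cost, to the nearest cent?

3D printer: Runtime = 1 h/day × 38 days = 38 h
3D printer: 0.09 kW × 38 h = 3.42 kWh
sump pump: Runtime = 15 min × 14 = 210 min = 3.5 h
sump pump: 0.89 kW × 3.5 h = 3.115 kWh
Total energy = 6.535 kWh
Cost = 6.535 × $0.22 = $1.44

$1.44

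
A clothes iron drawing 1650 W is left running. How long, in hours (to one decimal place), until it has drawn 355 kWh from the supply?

Hours = 355 kWh ÷ 1.65 kW = 215.2 h

215.2 h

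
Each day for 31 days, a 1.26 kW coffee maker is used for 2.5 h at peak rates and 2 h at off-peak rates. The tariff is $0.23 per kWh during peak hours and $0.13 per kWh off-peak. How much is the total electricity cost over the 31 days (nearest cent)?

$32.62

Peak energy = 1.26 kW × 2.5 h × 31 = 97.65 kWh
Off-peak energy = 1.26 kW × 2 h × 31 = 78.12 kWh
Cost = 97.65 × $0.23 + 78.12 × $0.13 = $22.4595 + $10.1556 = $32.62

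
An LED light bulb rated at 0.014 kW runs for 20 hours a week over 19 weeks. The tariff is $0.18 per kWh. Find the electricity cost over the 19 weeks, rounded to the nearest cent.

$0.96

Runtime = 20 h/week × 19 weeks = 380 h
Energy = 0.014 kW × 380 h = 5.32 kWh
Cost = 5.32 kWh × $0.18/kWh = $0.96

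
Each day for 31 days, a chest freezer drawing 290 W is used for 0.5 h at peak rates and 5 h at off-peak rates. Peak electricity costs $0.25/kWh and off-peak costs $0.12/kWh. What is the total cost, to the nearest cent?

Peak energy = 0.29 kW × 0.5 h × 31 = 4.495 kWh
Off-peak energy = 0.29 kW × 5 h × 31 = 44.95 kWh
Cost = 4.495 × $0.25 + 44.95 × $0.12 = $1.12375 + $5.394 = $6.52

$6.52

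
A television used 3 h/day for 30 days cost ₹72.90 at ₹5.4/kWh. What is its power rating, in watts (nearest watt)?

Energy = ₹72.90 ÷ ₹5.4/kWh = 13.5 kWh
Runtime = 3 h/day × 30 days = 90 h
Power = 13.5 kWh ÷ 90 h = 0.15 kW = 150 W

150 W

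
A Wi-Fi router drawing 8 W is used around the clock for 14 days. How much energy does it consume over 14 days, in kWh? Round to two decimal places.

2.69 kWh

Runtime = 24 h × 14 = 336 h
Energy = 0.008 kW × 336 h = 2.688 kWh ≈ 2.69 kWh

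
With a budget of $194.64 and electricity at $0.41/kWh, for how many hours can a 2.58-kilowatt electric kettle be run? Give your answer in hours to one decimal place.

184.0 h

Energy available = $194.64 ÷ $0.41/kWh = 474.7317 kWh
Hours = 474.7317 kWh ÷ 2.58 kW = 184.0 h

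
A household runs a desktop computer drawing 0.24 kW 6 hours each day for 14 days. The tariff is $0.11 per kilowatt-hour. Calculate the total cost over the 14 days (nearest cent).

$2.22

Runtime = 6 h/day × 14 days = 84 h
Energy = 0.24 kW × 84 h = 20.16 kWh
Cost = 20.16 kWh × $0.11/kWh = $2.22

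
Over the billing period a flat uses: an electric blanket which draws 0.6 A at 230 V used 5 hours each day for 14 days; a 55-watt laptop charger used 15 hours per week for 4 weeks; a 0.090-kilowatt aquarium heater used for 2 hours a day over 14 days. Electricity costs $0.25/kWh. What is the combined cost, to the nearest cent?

$3.87

electric blanket: Power = 0.6 A × 230 V = 138 W = 0.138 kW
electric blanket: Runtime = 5 h/day × 14 days = 70 h
electric blanket: 0.138 kW × 70 h = 9.66 kWh
laptop charger: Runtime = 15 h/week × 4 weeks = 60 h
laptop charger: 0.055 kW × 60 h = 3.3 kWh
aquarium heater: Runtime = 2 h/day × 14 days = 28 h
aquarium heater: 0.09 kW × 28 h = 2.52 kWh
Total energy = 15.48 kWh
Cost = 15.48 × $0.25 = $3.87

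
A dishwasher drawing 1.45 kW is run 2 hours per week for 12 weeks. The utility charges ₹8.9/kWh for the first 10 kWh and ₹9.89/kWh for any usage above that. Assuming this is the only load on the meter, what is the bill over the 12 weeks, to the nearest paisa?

Runtime = 2 h/week × 12 weeks = 24 h
Energy = 1.45 kW × 24 h = 34.8 kWh
Tier 1 (0–10 kWh): 10 × ₹8.9 = ₹89
Above 10 kWh: 24.8 × ₹9.89 = ₹245.272
Bill = ₹334.27

₹334.27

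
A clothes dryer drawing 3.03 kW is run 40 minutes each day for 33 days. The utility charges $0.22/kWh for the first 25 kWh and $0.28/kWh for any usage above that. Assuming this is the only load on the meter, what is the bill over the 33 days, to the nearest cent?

$17.16

Runtime = 40 min × 33 = 1320 min = 22 h
Energy = 3.03 kW × 22 h = 66.66 kWh
Tier 1 (0–25 kWh): 25 × $0.22 = $5.5
Above 25 kWh: 41.66 × $0.28 = $11.6648
Bill = $17.16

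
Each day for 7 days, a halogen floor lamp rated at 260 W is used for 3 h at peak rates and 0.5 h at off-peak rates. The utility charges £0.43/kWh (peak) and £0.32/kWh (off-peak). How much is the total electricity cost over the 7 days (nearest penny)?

£2.64

Peak energy = 0.26 kW × 3 h × 7 = 5.46 kWh
Off-peak energy = 0.26 kW × 0.5 h × 7 = 0.91 kWh
Cost = 5.46 × £0.43 + 0.91 × £0.32 = £2.3478 + £0.2912 = £2.64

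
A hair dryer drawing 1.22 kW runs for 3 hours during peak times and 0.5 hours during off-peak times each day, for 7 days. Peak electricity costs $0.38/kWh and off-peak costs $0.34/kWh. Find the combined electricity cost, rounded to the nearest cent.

$11.19

Peak energy = 1.22 kW × 3 h × 7 = 25.62 kWh
Off-peak energy = 1.22 kW × 0.5 h × 7 = 4.27 kWh
Cost = 25.62 × $0.38 + 4.27 × $0.34 = $9.7356 + $1.4518 = $11.19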